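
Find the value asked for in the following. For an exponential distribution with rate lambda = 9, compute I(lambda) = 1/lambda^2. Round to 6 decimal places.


Fisher information for exponential: I(lambda) = 1/lambda^2.
lambda = 9, lambda^2 = 81.
I = 1/81 = 0.012346

0.012346


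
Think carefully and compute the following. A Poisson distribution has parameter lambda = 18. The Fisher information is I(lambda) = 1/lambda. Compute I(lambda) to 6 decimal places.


Fisher information for Poisson: I(lambda) = 1/lambda.
lambda = 18.
I(lambda) = 1/18 = 0.055556

0.055556


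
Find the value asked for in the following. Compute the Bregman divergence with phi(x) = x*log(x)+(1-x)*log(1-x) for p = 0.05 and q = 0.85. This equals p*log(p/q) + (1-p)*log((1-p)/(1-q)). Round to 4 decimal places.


Bregman divergence with negative entropy generator:
D = p*log(p/q) + (1-p)*log((1-p)/(1-q)).
p = 0.05, q = 0.85.
p*log(p/q) = 0.05*log(0.05/0.85) = -0.141661.
(1-p)*log((1-p)/(1-q)) = 0.95*log(0.95/0.15) = 1.753535.
D = -0.141661 + 1.753535 = 1.6119

1.6119


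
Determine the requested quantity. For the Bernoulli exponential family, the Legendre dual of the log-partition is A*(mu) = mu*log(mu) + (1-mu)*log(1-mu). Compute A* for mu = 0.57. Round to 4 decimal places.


Legendre transform for Bernoulli:
A*(mu) = mu*log(mu) + (1-mu)*log(1-mu).
mu = 0.57, 1-mu = 0.43.
mu*log(mu) = 0.57*log(0.57) = -0.320408.
(1-mu)*log(1-mu) = 0.43*log(0.43) = -0.362907.
A* = -0.320408 + -0.362907 = -0.6833

-0.6833


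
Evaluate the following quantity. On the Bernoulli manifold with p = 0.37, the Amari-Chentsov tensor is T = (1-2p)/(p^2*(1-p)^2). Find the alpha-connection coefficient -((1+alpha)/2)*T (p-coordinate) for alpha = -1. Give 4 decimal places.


Skewness (Amari-Chentsov) tensor: T = (1-2p)/(p^2*(1-p)^2).
p = 0.37, 1-2p = 0.26, p^2 = 0.1369, (1-p)^2 = 0.3969.
T = 0.26/(0.1369 * 0.3969) = 4.785076.
In the p-coordinate, Gamma^(alpha) = Gamma^(0) - (alpha/2)*T with Gamma^(0) = (1/2)*g'(p) = -T/2,
so Gamma^(alpha) = -((1+alpha)/2)*T.
alpha = -1, -(1+alpha)/2 = 0.0.
Gamma = 0.0 * 4.785076 = 0.0000

0.0000


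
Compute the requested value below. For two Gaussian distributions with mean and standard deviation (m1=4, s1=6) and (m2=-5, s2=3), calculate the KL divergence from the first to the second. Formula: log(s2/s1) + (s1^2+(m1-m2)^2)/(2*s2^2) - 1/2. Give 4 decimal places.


KL divergence between normal distributions:
KL = log(s2/s1) + (s1^2 + (m1-m2)^2)/(2*s2^2) - 1/2.
log(3/6) = -0.693147.
(6^2 + (4--5)^2)/(2*3^2) = (36 + 81)/18 = 6.5.
KL = -0.693147 + 6.5 - 0.5 = 5.3069

5.3069


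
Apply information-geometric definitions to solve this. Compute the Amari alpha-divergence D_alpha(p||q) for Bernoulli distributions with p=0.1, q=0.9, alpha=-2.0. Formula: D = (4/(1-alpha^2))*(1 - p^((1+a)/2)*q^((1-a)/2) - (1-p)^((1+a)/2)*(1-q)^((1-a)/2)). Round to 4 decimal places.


Amari alpha-divergence:
D = (4/(1-alpha^2))*(1 - p^((1+a)/2)*q^((1-a)/2) - (1-p)^((1+a)/2)*(1-q)^((1-a)/2)).
alpha = -2.0, p = 0.1, q = 0.9.
e1 = (1+alpha)/2 = -0.5, e2 = (1-alpha)/2 = 1.5.
t1 = p^e1 * q^e2 = 0.1^-0.5 * 0.9^1.5 = 2.7.
t2 = (1-p)^e1 * (1-q)^e2 = 0.9^-0.5 * 0.1^1.5 = 0.033333.
4/(1-alpha^2) = -1.333333.
D = -1.333333*(1 - 2.7 - 0.033333) = 2.3111

2.3111


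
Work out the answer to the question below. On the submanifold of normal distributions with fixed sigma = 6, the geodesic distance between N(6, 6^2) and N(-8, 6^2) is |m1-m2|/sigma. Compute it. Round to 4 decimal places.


On the fixed-variance normal subfamily, geodesic distance = |m1-m2|/sigma.
|6 - -8| = 14.
sigma = 6.
d = 14/6 = 2.3333

2.3333


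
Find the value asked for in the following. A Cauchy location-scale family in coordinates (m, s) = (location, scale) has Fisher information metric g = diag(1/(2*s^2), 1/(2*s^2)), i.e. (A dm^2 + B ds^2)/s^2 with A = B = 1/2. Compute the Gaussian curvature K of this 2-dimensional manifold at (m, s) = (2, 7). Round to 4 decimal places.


The metric has the form g = (A dm^2 + B ds^2)/s^2 with A = 1/2, B = 1/2.
Substitute u = sqrt(A/B)*m: g = B*(du^2 + ds^2)/s^2, i.e. B times the
Poincare upper half-plane metric, which has constant Gaussian curvature -1.
Scaling a 2D metric by a constant c divides the Gaussian curvature by c,
so K = -1/B = -1/(1/2) = -2.0000 everywhere (the point (m, s) = (2, 7) is irrelevant:
the curvature is constant).
The requested Gaussian curvature is K = -2.0000.

-2.0000


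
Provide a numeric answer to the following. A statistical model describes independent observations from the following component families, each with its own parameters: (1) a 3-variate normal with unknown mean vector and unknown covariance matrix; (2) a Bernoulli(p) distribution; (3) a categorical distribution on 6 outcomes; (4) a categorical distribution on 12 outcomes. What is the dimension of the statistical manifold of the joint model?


The dimension of a statistical manifold equals the number of free
(independent) real parameters of the model. For a product of independent
blocks the parameter counts add.
- 3-variate normal: 3 (mean) + 3*4/2 = 6 (symmetric covariance) = 9.
- Bernoulli (p): 1.
- categorical on 6 outcomes (probabilities sum to 1): 6-1 = 5.
- categorical on 12 outcomes (probabilities sum to 1): 12-1 = 11.
Total = 9 + 1 + 5 + 11 = 26.
Dimension = 26

26


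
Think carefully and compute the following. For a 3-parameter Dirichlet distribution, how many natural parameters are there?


Exponential family dimension calculation:
Dirichlet with 3 components has 3 natural parameters.

3


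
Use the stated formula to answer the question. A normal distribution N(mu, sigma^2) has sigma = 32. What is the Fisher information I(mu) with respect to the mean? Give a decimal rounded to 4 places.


The Fisher information for the mean of a normal distribution is I(mu) = 1/sigma^2.
sigma = 32, so sigma^2 = 1024.
I(mu) = 1/1024 = 0.0010

0.0010


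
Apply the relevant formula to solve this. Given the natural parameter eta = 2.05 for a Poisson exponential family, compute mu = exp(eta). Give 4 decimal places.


Expectation parameter for Poisson exponential family:
mu = exp(eta).
eta = 2.05.
mu = exp(2.05) = 7.7679

7.7679


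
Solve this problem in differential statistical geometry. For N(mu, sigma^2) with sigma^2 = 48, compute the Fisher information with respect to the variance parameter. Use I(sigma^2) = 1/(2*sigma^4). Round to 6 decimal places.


Fisher information for variance: I(sigma^2) = 1/(2*sigma^4).
sigma^2 = 48, so sigma^4 = 2304.
I = 1/(2*2304) = 1/4608 = 0.000217

0.000217


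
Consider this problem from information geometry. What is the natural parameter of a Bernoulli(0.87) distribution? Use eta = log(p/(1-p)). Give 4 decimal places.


Natural parameter for Bernoulli: eta = log(p/(1-p)).
p = 0.87, 1-p = 0.13.
p/(1-p) = 6.692308.
eta = log(6.692308) = 1.9010

1.9010


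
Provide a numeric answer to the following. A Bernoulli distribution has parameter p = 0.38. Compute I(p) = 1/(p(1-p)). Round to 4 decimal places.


For Bernoulli(p), Fisher information is I(p) = 1/(p*(1-p)).
p = 0.38, 1-p = 0.62.
p*(1-p) = 0.2356.
I(p) = 1/0.2356 = 4.2445

4.2445


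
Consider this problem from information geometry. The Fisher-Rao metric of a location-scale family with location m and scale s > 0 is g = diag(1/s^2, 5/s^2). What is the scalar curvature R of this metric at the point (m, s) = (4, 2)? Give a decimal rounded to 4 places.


The metric has the form g = (A dm^2 + B ds^2)/s^2 with A = 1, B = 5.
Substitute u = sqrt(A/B)*m: g = B*(du^2 + ds^2)/s^2, i.e. B times the
Poincare upper half-plane metric, which has constant Gaussian curvature -1.
Scaling a 2D metric by a constant c divides the Gaussian curvature by c,
so K = -1/B = -1/(5) = -0.2000 everywhere (the point (m, s) = (4, 2) is irrelevant:
the curvature is constant).
Scalar curvature in dimension 2: R = 2K = -2/(5) = -0.4000.

-0.4000


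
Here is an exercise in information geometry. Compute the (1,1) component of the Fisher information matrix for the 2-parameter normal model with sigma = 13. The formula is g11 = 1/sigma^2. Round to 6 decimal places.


For the 2-parameter normal family, the Fisher metric has:
  g11 = 1/sigma^2, g22 = 2/sigma^2.
sigma = 13, sigma^2 = 169.
g11 = 0.005917

0.005917


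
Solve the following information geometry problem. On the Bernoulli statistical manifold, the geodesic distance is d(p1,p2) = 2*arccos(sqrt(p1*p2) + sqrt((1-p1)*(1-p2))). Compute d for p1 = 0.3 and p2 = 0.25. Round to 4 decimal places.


Geodesic distance on Bernoulli manifold:
d(p1,p2) = 2*arccos(sqrt(p1*p2) + sqrt((1-p1)*(1-p2))).
sqrt(p1*p2) = sqrt(0.3*0.25) = 0.273861.
sqrt((1-p1)*(1-p2)) = sqrt(0.7*0.75) = 0.724569.
arg = 0.273861 + 0.724569 = 0.99843.
d = 2*arccos(0.99843) = 0.1121

0.1121


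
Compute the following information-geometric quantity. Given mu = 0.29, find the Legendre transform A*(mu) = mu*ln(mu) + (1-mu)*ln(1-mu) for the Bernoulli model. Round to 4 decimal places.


Legendre transform for Bernoulli:
A*(mu) = mu*log(mu) + (1-mu)*log(1-mu).
mu = 0.29, 1-mu = 0.71.
mu*log(mu) = 0.29*log(0.29) = -0.358984.
(1-mu)*log(1-mu) = 0.71*log(0.71) = -0.243168.
A* = -0.358984 + -0.243168 = -0.6022

-0.6022


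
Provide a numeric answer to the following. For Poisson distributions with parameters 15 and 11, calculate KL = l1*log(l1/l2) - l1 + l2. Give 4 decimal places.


KL divergence for Poisson:
KL = l1*log(l1/l2) - l1 + l2.
l1 = 15, l2 = 11.
log(15/11) = 0.310155.
l1*log(l1/l2) = 15 * 0.310155 = 4.652324.
KL = 4.652324 - 15 + 11 = 0.6523

0.6523


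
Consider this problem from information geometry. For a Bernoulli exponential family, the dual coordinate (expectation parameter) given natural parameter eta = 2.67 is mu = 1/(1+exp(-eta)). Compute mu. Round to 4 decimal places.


Dual coordinate (expectation parameter) for Bernoulli:
mu = 1/(1+exp(-eta)).
eta = 2.67.
exp(-eta) = exp(-2.67) = 0.069252.
mu = 1/(1+0.069252) = 0.9352

0.9352


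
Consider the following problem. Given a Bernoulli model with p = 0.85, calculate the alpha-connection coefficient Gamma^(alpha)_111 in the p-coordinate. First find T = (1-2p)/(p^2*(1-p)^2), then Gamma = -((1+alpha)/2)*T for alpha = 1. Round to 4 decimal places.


Skewness (Amari-Chentsov) tensor: T = (1-2p)/(p^2*(1-p)^2).
p = 0.85, 1-2p = -0.7, p^2 = 0.7225, (1-p)^2 = 0.0225.
T = -0.7/(0.7225 * 0.0225) = -43.060361.
In the p-coordinate, Gamma^(alpha) = Gamma^(0) - (alpha/2)*T with Gamma^(0) = (1/2)*g'(p) = -T/2,
so Gamma^(alpha) = -((1+alpha)/2)*T.
alpha = 1, -(1+alpha)/2 = -1.0.
Gamma = -1.0 * -43.060361 = 43.0604

43.0604


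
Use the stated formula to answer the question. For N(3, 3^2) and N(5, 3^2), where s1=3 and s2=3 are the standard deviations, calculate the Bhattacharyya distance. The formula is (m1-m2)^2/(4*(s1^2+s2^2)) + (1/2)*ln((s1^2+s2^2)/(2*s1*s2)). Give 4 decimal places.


Bhattacharyya distance between two Gaussians:
DB = (m1-m2)^2/(4*(s1^2+s2^2)) + (1/2)*ln((s1^2+s2^2)/(2*s1*s2)).
(m1-m2)^2 = (-2)^2 = 4.
s1^2+s2^2 = 9 + 9 = 18.
term1 = 4/72 = 0.055556.
term2 = 0.5*ln(18/18.0) = 0.0.
DB = 0.055556 + 0.0 = 0.0556

0.0556


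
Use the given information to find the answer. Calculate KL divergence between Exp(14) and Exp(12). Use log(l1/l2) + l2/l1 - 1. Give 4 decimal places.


KL divergence for exponential family:
KL = log(l1/l2) + l2/l1 - 1.
log(14/12) = 0.154151.
12/14 = 0.857143.
KL = 0.154151 + 0.857143 - 1 = 0.0113

0.0113


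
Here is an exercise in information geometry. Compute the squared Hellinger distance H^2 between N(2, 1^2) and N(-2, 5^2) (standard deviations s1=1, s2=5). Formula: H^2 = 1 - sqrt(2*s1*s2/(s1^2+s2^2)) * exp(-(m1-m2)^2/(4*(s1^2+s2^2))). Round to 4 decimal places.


Squared Hellinger distance for Gaussians:
H^2 = 1 - sqrt(2*s1*s2/(s1^2+s2^2)) * exp(-(m1-m2)^2/(4*(s1^2+s2^2))).
s1^2 = 1, s2^2 = 25, s1^2+s2^2 = 26.
sqrt(2*1*5/(26)) = 0.620174.
(m1-m2)^2 = (4)^2 = 16.
exp(-16/(4*26)) = exp(-0.153846) = 0.857404.
H^2 = 1 - 0.620174*0.857404 = 0.4683

0.4683


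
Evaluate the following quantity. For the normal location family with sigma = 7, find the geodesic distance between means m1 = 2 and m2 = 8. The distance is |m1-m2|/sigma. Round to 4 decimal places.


On the fixed-variance normal subfamily, geodesic distance = |m1-m2|/sigma.
|2 - 8| = 6.
sigma = 7.
d = 6/7 = 0.8571

0.8571


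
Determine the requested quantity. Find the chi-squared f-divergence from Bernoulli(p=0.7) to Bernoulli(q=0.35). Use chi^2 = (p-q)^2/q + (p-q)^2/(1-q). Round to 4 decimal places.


Chi-squared divergence between Bernoulli distributions:
chi^2 = (p-q)^2/q + (p-q)^2/(1-q).
p = 0.7, q = 0.35, p-q = 0.35.
(p-q)^2 = 0.1225.
term1 = 0.1225/0.35 = 0.35.
term2 = 0.1225/0.65 = 0.188462.
chi^2 = 0.35 + 0.188462 = 0.5385

0.5385


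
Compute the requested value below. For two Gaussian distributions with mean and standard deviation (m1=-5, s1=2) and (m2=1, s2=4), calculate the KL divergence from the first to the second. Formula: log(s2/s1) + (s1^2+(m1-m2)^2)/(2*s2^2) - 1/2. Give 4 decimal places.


KL divergence between normal distributions:
KL = log(s2/s1) + (s1^2 + (m1-m2)^2)/(2*s2^2) - 1/2.
log(4/2) = 0.693147.
(2^2 + (-5-1)^2)/(2*4^2) = (4 + 36)/32 = 1.25.
KL = 0.693147 + 1.25 - 0.5 = 1.4431

1.4431


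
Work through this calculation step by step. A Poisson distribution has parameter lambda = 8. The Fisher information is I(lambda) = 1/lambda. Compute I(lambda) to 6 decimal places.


Fisher information for Poisson: I(lambda) = 1/lambda.
lambda = 8.
I(lambda) = 1/8 = 0.125000

0.125000


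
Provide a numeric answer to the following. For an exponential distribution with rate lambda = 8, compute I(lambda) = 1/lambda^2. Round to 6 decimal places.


Fisher information for exponential: I(lambda) = 1/lambda^2.
lambda = 8, lambda^2 = 64.
I = 1/64 = 0.015625

0.015625


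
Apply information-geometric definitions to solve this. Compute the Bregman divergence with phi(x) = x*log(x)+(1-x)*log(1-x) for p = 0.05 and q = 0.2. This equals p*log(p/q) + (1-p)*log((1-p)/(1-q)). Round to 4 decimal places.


Bregman divergence with negative entropy generator:
D = p*log(p/q) + (1-p)*log((1-p)/(1-q)).
p = 0.05, q = 0.2.
p*log(p/q) = 0.05*log(0.05/0.2) = -0.069315.
(1-p)*log((1-p)/(1-q)) = 0.95*log(0.95/0.8) = 0.163258.
D = -0.069315 + 0.163258 = 0.0939

0.0939


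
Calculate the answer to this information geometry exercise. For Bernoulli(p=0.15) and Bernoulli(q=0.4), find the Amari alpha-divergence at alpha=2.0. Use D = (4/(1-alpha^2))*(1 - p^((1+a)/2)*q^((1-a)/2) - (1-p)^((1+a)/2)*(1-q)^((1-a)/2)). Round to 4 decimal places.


Amari alpha-divergence:
D = (4/(1-alpha^2))*(1 - p^((1+a)/2)*q^((1-a)/2) - (1-p)^((1+a)/2)*(1-q)^((1-a)/2)).
alpha = 2.0, p = 0.15, q = 0.4.
e1 = (1+alpha)/2 = 1.5, e2 = (1-alpha)/2 = -0.5.
t1 = p^e1 * q^e2 = 0.15^1.5 * 0.4^-0.5 = 0.091856.
t2 = (1-p)^e1 * (1-q)^e2 = 0.85^1.5 * 0.6^-0.5 = 1.011702.
4/(1-alpha^2) = -1.333333.
D = -1.333333*(1 - 0.091856 - 1.011702) = 0.1381

0.1381


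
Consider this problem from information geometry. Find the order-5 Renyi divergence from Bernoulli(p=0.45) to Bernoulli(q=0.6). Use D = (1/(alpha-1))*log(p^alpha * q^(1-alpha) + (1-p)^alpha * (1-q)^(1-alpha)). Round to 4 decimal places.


Renyi divergence of order alpha between Bernoulli distributions:
D = (1/(alpha-1))*log(p^alpha * q^(1-alpha) + (1-p)^alpha * (1-q)^(1-alpha)).
alpha = 5, p = 0.45, q = 0.6.
p^alpha * q^(1-alpha) = 0.45^5 * 0.6^-4 = 0.142383.
(1-p)^alpha * (1-q)^(1-alpha) = 0.55^5 * 0.4^-4 = 1.965955.
sum = 0.142383 + 1.965955 = 2.108337.
D = (1/4)*log(2.108337) = 0.1865

0.1865


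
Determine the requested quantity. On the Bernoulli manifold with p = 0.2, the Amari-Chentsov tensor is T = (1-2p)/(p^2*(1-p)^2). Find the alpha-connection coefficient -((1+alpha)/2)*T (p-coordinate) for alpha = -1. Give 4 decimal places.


Skewness (Amari-Chentsov) tensor: T = (1-2p)/(p^2*(1-p)^2).
p = 0.2, 1-2p = 0.6, p^2 = 0.04, (1-p)^2 = 0.64.
T = 0.6/(0.04 * 0.64) = 23.4375.
In the p-coordinate, Gamma^(alpha) = Gamma^(0) - (alpha/2)*T with Gamma^(0) = (1/2)*g'(p) = -T/2,
so Gamma^(alpha) = -((1+alpha)/2)*T.
alpha = -1, -(1+alpha)/2 = 0.0.
Gamma = 0.0 * 23.4375 = 0.0000

0.0000


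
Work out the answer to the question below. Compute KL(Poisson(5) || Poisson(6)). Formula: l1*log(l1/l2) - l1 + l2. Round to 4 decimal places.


KL divergence for Poisson:
KL = l1*log(l1/l2) - l1 + l2.
l1 = 5, l2 = 6.
log(5/6) = -0.182322.
l1*log(l1/l2) = 5 * -0.182322 = -0.911608.
KL = -0.911608 - 5 + 6 = 0.0884

0.0884


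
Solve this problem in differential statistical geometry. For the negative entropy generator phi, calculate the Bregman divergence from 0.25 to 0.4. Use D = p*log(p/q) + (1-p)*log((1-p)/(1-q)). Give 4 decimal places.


Bregman divergence with negative entropy generator:
D = p*log(p/q) + (1-p)*log((1-p)/(1-q)).
p = 0.25, q = 0.4.
p*log(p/q) = 0.25*log(0.25/0.4) = -0.117501.
(1-p)*log((1-p)/(1-q)) = 0.75*log(0.75/0.6) = 0.167358.
D = -0.117501 + 0.167358 = 0.0499

0.0499


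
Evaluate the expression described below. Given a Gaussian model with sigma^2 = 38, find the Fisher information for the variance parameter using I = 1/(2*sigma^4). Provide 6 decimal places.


Fisher information for variance: I(sigma^2) = 1/(2*sigma^4).
sigma^2 = 38, so sigma^4 = 1444.
I = 1/(2*1444) = 1/2888 = 0.000346

0.000346


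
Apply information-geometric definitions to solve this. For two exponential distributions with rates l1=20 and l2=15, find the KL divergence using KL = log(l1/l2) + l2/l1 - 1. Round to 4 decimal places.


KL divergence for exponential family:
KL = log(l1/l2) + l2/l1 - 1.
log(20/15) = 0.287682.
15/20 = 0.75.
KL = 0.287682 + 0.75 - 1 = 0.0377

0.0377


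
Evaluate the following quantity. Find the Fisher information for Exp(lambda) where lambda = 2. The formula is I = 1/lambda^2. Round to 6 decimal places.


Fisher information for exponential: I(lambda) = 1/lambda^2.
lambda = 2, lambda^2 = 4.
I = 1/4 = 0.250000

0.250000


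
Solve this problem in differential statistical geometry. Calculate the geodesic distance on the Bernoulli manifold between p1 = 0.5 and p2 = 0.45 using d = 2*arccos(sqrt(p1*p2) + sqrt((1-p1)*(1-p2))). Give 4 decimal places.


Geodesic distance on Bernoulli manifold:
d(p1,p2) = 2*arccos(sqrt(p1*p2) + sqrt((1-p1)*(1-p2))).
sqrt(p1*p2) = sqrt(0.5*0.45) = 0.474342.
sqrt((1-p1)*(1-p2)) = sqrt(0.5*0.55) = 0.524404.
arg = 0.474342 + 0.524404 = 0.998746.
d = 2*arccos(0.998746) = 0.1002

0.1002


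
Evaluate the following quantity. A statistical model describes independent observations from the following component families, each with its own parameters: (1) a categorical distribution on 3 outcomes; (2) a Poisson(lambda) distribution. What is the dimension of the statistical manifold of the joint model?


The dimension of a statistical manifold equals the number of free
(independent) real parameters of the model. For a product of independent
blocks the parameter counts add.
- categorical on 3 outcomes (probabilities sum to 1): 3-1 = 2.
- Poisson (lambda): 1.
Total = 2 + 1 = 3.
Dimension = 3

3


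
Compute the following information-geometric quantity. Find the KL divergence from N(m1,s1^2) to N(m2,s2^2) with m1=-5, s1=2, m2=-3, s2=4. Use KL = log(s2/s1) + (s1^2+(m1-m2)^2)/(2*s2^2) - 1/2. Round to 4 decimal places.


KL divergence between normal distributions:
KL = log(s2/s1) + (s1^2 + (m1-m2)^2)/(2*s2^2) - 1/2.
log(4/2) = 0.693147.
(2^2 + (-5--3)^2)/(2*4^2) = (4 + 4)/32 = 0.25.
KL = 0.693147 + 0.25 - 0.5 = 0.4431

0.4431


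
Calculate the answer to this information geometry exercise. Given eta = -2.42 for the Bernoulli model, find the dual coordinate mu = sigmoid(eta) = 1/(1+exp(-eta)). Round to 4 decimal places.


Dual coordinate (expectation parameter) for Bernoulli:
mu = 1/(1+exp(-eta)).
eta = -2.42.
exp(-eta) = exp(2.42) = 11.245859.
mu = 1/(1+11.245859) = 0.0817

0.0817


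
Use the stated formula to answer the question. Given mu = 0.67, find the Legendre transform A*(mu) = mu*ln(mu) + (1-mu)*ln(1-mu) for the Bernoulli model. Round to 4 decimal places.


Legendre transform for Bernoulli:
A*(mu) = mu*log(mu) + (1-mu)*log(1-mu).
mu = 0.67, 1-mu = 0.33.
mu*log(mu) = 0.67*log(0.67) = -0.26832.
(1-mu)*log(1-mu) = 0.33*log(0.33) = -0.365859.
A* = -0.26832 + -0.365859 = -0.6342

-0.6342


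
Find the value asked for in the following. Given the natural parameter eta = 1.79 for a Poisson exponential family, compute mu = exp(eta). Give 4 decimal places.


Expectation parameter for Poisson exponential family:
mu = exp(eta).
eta = 1.79.
mu = exp(1.79) = 5.9895

5.9895


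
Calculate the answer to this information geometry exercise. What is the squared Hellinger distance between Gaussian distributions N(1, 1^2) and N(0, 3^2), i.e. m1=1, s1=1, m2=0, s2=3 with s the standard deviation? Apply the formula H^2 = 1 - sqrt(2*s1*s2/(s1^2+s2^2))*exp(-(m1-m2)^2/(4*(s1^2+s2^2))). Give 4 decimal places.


Squared Hellinger distance for Gaussians:
H^2 = 1 - sqrt(2*s1*s2/(s1^2+s2^2)) * exp(-(m1-m2)^2/(4*(s1^2+s2^2))).
s1^2 = 1, s2^2 = 9, s1^2+s2^2 = 10.
sqrt(2*1*3/(10)) = 0.774597.
(m1-m2)^2 = (1)^2 = 1.
exp(-1/(4*10)) = exp(-0.025) = 0.97531.
H^2 = 1 - 0.774597*0.97531 = 0.2445

0.2445


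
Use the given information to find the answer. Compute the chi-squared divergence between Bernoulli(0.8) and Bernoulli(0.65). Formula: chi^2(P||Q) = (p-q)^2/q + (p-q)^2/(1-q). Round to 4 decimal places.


Chi-squared divergence between Bernoulli distributions:
chi^2 = (p-q)^2/q + (p-q)^2/(1-q).
p = 0.8, q = 0.65, p-q = 0.15.
(p-q)^2 = 0.0225.
term1 = 0.0225/0.65 = 0.034615.
term2 = 0.0225/0.35 = 0.064286.
chi^2 = 0.034615 + 0.064286 = 0.0989

0.0989


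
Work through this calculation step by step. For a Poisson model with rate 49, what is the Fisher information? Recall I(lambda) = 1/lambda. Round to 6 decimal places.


Fisher information for Poisson: I(lambda) = 1/lambda.
lambda = 49.
I(lambda) = 1/49 = 0.020408

0.020408


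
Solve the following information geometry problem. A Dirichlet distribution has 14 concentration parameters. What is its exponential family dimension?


Exponential family dimension calculation:
Dirichlet with 14 components has 14 natural parameters.

14


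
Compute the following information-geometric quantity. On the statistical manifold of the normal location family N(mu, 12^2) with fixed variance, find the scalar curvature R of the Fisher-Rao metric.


This family has a single free parameter, so its statistical manifold
is 1-dimensional. The Riemann curvature tensor of any 1-dimensional
Riemannian manifold vanishes identically, so R = 0.

0


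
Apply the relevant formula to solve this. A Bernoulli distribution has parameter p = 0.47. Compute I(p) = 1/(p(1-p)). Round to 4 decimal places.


For Bernoulli(p), Fisher information is I(p) = 1/(p*(1-p)).
p = 0.47, 1-p = 0.53.
p*(1-p) = 0.2491.
I(p) = 1/0.2491 = 4.0145

4.0145


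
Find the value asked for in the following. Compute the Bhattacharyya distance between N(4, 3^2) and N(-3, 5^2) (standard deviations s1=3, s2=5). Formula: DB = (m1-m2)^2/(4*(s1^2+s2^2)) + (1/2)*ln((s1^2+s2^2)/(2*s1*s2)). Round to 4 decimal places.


Bhattacharyya distance between two Gaussians:
DB = (m1-m2)^2/(4*(s1^2+s2^2)) + (1/2)*ln((s1^2+s2^2)/(2*s1*s2)).
(m1-m2)^2 = (7)^2 = 49.
s1^2+s2^2 = 9 + 25 = 34.
term1 = 49/136 = 0.360294.
term2 = 0.5*ln(34/30.0) = 0.062582.
DB = 0.360294 + 0.062582 = 0.4229

0.4229


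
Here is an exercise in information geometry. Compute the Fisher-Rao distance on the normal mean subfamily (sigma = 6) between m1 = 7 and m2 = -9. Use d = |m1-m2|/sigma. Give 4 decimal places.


On the fixed-variance normal subfamily, geodesic distance = |m1-m2|/sigma.
|7 - -9| = 16.
sigma = 6.
d = 16/6 = 2.6667

2.6667


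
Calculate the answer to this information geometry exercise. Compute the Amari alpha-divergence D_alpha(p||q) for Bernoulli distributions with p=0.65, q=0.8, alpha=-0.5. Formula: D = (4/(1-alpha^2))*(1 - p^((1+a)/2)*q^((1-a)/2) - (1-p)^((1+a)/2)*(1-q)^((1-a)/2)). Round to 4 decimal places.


Amari alpha-divergence:
D = (4/(1-alpha^2))*(1 - p^((1+a)/2)*q^((1-a)/2) - (1-p)^((1+a)/2)*(1-q)^((1-a)/2)).
alpha = -0.5, p = 0.65, q = 0.8.
e1 = (1+alpha)/2 = 0.25, e2 = (1-alpha)/2 = 0.75.
t1 = p^e1 * q^e2 = 0.65^0.25 * 0.8^0.75 = 0.759532.
t2 = (1-p)^e1 * (1-q)^e2 = 0.35^0.25 * 0.2^0.75 = 0.230033.
4/(1-alpha^2) = 5.333333.
D = 5.333333*(1 - 0.759532 - 0.230033) = 0.0557

0.0557


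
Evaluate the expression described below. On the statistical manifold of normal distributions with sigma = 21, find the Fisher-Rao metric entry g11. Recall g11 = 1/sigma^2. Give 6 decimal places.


For the 2-parameter normal family, the Fisher metric has:
  g11 = 1/sigma^2, g22 = 2/sigma^2.
sigma = 21, sigma^2 = 441.
g11 = 0.002268

0.002268


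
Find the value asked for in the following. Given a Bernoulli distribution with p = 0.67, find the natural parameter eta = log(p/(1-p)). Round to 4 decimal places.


Natural parameter for Bernoulli: eta = log(p/(1-p)).
p = 0.67, 1-p = 0.33.
p/(1-p) = 2.030303.
eta = log(2.030303) = 0.7082

0.7082


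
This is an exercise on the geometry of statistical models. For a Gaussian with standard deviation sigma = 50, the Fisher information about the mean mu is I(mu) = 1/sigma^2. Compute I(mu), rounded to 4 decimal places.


The Fisher information for the mean of a normal distribution is I(mu) = 1/sigma^2.
sigma = 50, so sigma^2 = 2500.
I(mu) = 1/2500 = 0.0004

0.0004


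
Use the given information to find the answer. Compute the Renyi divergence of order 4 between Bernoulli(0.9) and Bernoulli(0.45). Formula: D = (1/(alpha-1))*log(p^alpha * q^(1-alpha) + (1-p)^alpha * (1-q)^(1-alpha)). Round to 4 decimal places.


Renyi divergence of order alpha between Bernoulli distributions:
D = (1/(alpha-1))*log(p^alpha * q^(1-alpha) + (1-p)^alpha * (1-q)^(1-alpha)).
alpha = 4, p = 0.9, q = 0.45.
p^alpha * q^(1-alpha) = 0.9^4 * 0.45^-3 = 7.2.
(1-p)^alpha * (1-q)^(1-alpha) = 0.1^4 * 0.55^-3 = 0.000601.
sum = 7.2 + 0.000601 = 7.200601.
D = (1/3)*log(7.200601) = 0.6581

0.6581


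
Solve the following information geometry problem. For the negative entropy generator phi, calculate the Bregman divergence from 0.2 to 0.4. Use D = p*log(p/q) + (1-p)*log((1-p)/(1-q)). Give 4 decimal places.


Bregman divergence with negative entropy generator:
D = p*log(p/q) + (1-p)*log((1-p)/(1-q)).
p = 0.2, q = 0.4.
p*log(p/q) = 0.2*log(0.2/0.4) = -0.138629.
(1-p)*log((1-p)/(1-q)) = 0.8*log(0.8/0.6) = 0.230146.
D = -0.138629 + 0.230146 = 0.0915

0.0915


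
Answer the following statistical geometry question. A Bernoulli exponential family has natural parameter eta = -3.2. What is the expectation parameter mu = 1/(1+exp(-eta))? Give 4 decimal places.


Dual coordinate (expectation parameter) for Bernoulli:
mu = 1/(1+exp(-eta)).
eta = -3.2.
exp(-eta) = exp(3.2) = 24.53253.
mu = 1/(1+24.53253) = 0.0392

0.0392


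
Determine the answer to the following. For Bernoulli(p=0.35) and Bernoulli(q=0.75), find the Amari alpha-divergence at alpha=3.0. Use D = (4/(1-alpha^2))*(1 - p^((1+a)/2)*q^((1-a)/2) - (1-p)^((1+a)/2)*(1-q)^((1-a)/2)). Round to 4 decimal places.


Amari alpha-divergence:
D = (4/(1-alpha^2))*(1 - p^((1+a)/2)*q^((1-a)/2) - (1-p)^((1+a)/2)*(1-q)^((1-a)/2)).
alpha = 3.0, p = 0.35, q = 0.75.
e1 = (1+alpha)/2 = 2.0, e2 = (1-alpha)/2 = -1.0.
t1 = p^e1 * q^e2 = 0.35^2.0 * 0.75^-1.0 = 0.163333.
t2 = (1-p)^e1 * (1-q)^e2 = 0.65^2.0 * 0.25^-1.0 = 1.69.
4/(1-alpha^2) = -0.5.
D = -0.5*(1 - 0.163333 - 1.69) = 0.4267

0.4267


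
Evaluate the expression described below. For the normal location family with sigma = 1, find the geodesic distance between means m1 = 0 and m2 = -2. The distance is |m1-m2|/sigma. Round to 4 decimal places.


On the fixed-variance normal subfamily, geodesic distance = |m1-m2|/sigma.
|0 - -2| = 2.
sigma = 1.
d = 2/1 = 2.0000

2.0000


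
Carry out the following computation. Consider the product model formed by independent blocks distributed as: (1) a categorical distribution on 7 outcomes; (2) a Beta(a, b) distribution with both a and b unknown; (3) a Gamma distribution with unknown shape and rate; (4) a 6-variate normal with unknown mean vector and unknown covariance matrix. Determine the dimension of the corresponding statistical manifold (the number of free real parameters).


The dimension of a statistical manifold equals the number of free
(independent) real parameters of the model. For a product of independent
blocks the parameter counts add.
- categorical on 7 outcomes (probabilities sum to 1): 7-1 = 6.
- Beta (a, b): 2.
- Gamma (shape, rate): 2.
- 6-variate normal: 6 (mean) + 6*7/2 = 21 (symmetric covariance) = 27.
Total = 6 + 2 + 2 + 27 = 37.
Dimension = 37

37


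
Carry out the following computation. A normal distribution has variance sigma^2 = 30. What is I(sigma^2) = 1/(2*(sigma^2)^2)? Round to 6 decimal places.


Fisher information for variance: I(sigma^2) = 1/(2*sigma^4).
sigma^2 = 30, so sigma^4 = 900.
I = 1/(2*900) = 1/1800 = 0.000556

0.000556


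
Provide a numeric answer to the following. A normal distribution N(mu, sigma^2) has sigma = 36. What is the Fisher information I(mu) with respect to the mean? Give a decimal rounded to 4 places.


The Fisher information for the mean of a normal distribution is I(mu) = 1/sigma^2.
sigma = 36, so sigma^2 = 1296.
I(mu) = 1/1296 = 0.0008

0.0008


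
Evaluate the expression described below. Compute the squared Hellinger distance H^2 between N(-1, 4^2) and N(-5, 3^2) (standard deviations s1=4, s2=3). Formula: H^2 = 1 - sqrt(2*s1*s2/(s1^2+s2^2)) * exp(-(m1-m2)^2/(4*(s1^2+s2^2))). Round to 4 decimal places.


Squared Hellinger distance for Gaussians:
H^2 = 1 - sqrt(2*s1*s2/(s1^2+s2^2)) * exp(-(m1-m2)^2/(4*(s1^2+s2^2))).
s1^2 = 16, s2^2 = 9, s1^2+s2^2 = 25.
sqrt(2*4*3/(25)) = 0.979796.
(m1-m2)^2 = (4)^2 = 16.
exp(-16/(4*25)) = exp(-0.16) = 0.852144.
H^2 = 1 - 0.979796*0.852144 = 0.1651

0.1651


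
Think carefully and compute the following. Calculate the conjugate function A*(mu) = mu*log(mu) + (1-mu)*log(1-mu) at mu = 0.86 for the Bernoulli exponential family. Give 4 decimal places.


Legendre transform for Bernoulli:
A*(mu) = mu*log(mu) + (1-mu)*log(1-mu).
mu = 0.86, 1-mu = 0.14.
mu*log(mu) = 0.86*log(0.86) = -0.129708.
(1-mu)*log(1-mu) = 0.14*log(0.14) = -0.275256.
A* = -0.129708 + -0.275256 = -0.4050

-0.4050


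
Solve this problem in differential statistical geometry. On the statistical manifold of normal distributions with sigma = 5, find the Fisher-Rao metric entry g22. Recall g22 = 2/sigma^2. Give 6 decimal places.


For the 2-parameter normal family, the Fisher metric has:
  g11 = 1/sigma^2, g22 = 2/sigma^2.
sigma = 5, sigma^2 = 25.
g22 = 0.080000

0.080000


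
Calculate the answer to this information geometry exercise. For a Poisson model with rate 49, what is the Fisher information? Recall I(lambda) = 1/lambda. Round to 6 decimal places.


Fisher information for Poisson: I(lambda) = 1/lambda.
lambda = 49.
I(lambda) = 1/49 = 0.020408

0.020408


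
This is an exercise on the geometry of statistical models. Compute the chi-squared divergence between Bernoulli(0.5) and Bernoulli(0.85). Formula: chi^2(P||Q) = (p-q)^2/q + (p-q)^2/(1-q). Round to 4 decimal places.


Chi-squared divergence between Bernoulli distributions:
chi^2 = (p-q)^2/q + (p-q)^2/(1-q).
p = 0.5, q = 0.85, p-q = -0.35.
(p-q)^2 = 0.1225.
term1 = 0.1225/0.85 = 0.144118.
term2 = 0.1225/0.15 = 0.816667.
chi^2 = 0.144118 + 0.816667 = 0.9608

0.9608


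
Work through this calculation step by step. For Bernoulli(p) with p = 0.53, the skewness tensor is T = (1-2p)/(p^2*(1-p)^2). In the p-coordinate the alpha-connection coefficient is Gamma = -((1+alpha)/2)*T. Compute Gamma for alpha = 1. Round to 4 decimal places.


Skewness (Amari-Chentsov) tensor: T = (1-2p)/(p^2*(1-p)^2).
p = 0.53, 1-2p = -0.06, p^2 = 0.2809, (1-p)^2 = 0.2209.
T = -0.06/(0.2809 * 0.2209) = -0.96695.
In the p-coordinate, Gamma^(alpha) = Gamma^(0) - (alpha/2)*T with Gamma^(0) = (1/2)*g'(p) = -T/2,
so Gamma^(alpha) = -((1+alpha)/2)*T.
alpha = 1, -(1+alpha)/2 = -1.0.
Gamma = -1.0 * -0.96695 = 0.9669

0.9669


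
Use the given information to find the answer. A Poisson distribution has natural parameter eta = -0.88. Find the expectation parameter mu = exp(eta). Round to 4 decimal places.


Expectation parameter for Poisson exponential family:
mu = exp(eta).
eta = -0.88.
mu = exp(-0.88) = 0.4148

0.4148


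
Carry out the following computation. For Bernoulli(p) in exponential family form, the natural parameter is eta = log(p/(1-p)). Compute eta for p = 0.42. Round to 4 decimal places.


Natural parameter for Bernoulli: eta = log(p/(1-p)).
p = 0.42, 1-p = 0.58.
p/(1-p) = 0.724138.
eta = log(0.724138) = -0.3228

-0.3228


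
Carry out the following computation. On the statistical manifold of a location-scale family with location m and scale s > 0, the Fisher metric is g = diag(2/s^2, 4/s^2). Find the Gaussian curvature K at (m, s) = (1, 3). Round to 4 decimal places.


The metric has the form g = (A dm^2 + B ds^2)/s^2 with A = 2, B = 4.
Substitute u = sqrt(A/B)*m: g = B*(du^2 + ds^2)/s^2, i.e. B times the
Poincare upper half-plane metric, which has constant Gaussian curvature -1.
Scaling a 2D metric by a constant c divides the Gaussian curvature by c,
so K = -1/B = -1/(4) = -0.2500 everywhere (the point (m, s) = (1, 3) is irrelevant:
the curvature is constant).
The requested Gaussian curvature is K = -0.2500.

-0.2500


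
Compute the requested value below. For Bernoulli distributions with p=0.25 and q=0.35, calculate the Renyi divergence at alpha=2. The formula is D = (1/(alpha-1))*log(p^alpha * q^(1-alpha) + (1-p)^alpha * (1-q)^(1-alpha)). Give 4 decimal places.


Renyi divergence of order alpha between Bernoulli distributions:
D = (1/(alpha-1))*log(p^alpha * q^(1-alpha) + (1-p)^alpha * (1-q)^(1-alpha)).
alpha = 2, p = 0.25, q = 0.35.
p^alpha * q^(1-alpha) = 0.25^2 * 0.35^-1 = 0.178571.
(1-p)^alpha * (1-q)^(1-alpha) = 0.75^2 * 0.65^-1 = 0.865385.
sum = 0.178571 + 0.865385 = 1.043956.
D = (1/1)*log(1.043956) = 0.0430

0.0430


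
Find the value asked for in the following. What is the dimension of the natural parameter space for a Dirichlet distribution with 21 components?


Exponential family dimension calculation:
Dirichlet with 21 components has 21 natural parameters.

21


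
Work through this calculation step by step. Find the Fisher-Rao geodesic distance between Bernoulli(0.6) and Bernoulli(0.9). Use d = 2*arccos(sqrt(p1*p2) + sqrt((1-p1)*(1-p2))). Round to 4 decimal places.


Geodesic distance on Bernoulli manifold:
d(p1,p2) = 2*arccos(sqrt(p1*p2) + sqrt((1-p1)*(1-p2))).
sqrt(p1*p2) = sqrt(0.6*0.9) = 0.734847.
sqrt((1-p1)*(1-p2)) = sqrt(0.4*0.1) = 0.2.
arg = 0.734847 + 0.2 = 0.934847.
d = 2*arccos(0.934847) = 0.7259

0.7259


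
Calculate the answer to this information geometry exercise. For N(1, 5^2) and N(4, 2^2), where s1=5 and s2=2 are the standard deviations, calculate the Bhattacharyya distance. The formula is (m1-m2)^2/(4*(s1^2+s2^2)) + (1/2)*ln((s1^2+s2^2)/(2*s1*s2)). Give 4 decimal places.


Bhattacharyya distance between two Gaussians:
DB = (m1-m2)^2/(4*(s1^2+s2^2)) + (1/2)*ln((s1^2+s2^2)/(2*s1*s2)).
(m1-m2)^2 = (-3)^2 = 9.
s1^2+s2^2 = 25 + 4 = 29.
term1 = 9/116 = 0.077586.
term2 = 0.5*ln(29/20.0) = 0.185782.
DB = 0.077586 + 0.185782 = 0.2634

0.2634


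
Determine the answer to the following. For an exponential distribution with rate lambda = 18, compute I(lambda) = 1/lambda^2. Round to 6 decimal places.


Fisher information for exponential: I(lambda) = 1/lambda^2.
lambda = 18, lambda^2 = 324.
I = 1/324 = 0.003086

0.003086


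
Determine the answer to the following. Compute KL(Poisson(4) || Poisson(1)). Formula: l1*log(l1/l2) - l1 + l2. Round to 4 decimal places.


KL divergence for Poisson:
KL = l1*log(l1/l2) - l1 + l2.
l1 = 4, l2 = 1.
log(4/1) = 1.386294.
l1*log(l1/l2) = 4 * 1.386294 = 5.545177.
KL = 5.545177 - 4 + 1 = 2.5452

2.5452


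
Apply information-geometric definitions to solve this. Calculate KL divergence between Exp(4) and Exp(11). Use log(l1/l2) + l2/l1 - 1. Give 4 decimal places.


KL divergence for exponential family:
KL = log(l1/l2) + l2/l1 - 1.
log(4/11) = -1.011601.
11/4 = 2.75.
KL = -1.011601 + 2.75 - 1 = 0.7384

0.7384


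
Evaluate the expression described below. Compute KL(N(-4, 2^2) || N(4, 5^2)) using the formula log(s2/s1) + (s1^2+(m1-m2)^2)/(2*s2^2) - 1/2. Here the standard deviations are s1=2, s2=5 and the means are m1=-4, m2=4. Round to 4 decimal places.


KL divergence between normal distributions:
KL = log(s2/s1) + (s1^2 + (m1-m2)^2)/(2*s2^2) - 1/2.
log(5/2) = 0.916291.
(2^2 + (-4-4)^2)/(2*5^2) = (4 + 64)/50 = 1.36.
KL = 0.916291 + 1.36 - 0.5 = 1.7763

1.7763


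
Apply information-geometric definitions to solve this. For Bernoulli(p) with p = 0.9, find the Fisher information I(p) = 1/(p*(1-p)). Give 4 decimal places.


For Bernoulli(p), Fisher information is I(p) = 1/(p*(1-p)).
p = 0.9, 1-p = 0.1.
p*(1-p) = 0.09.
I(p) = 1/0.09 = 11.1111

11.1111


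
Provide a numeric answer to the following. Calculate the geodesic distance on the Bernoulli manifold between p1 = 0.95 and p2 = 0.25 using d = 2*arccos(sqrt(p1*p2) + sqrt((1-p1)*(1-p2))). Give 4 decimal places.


Geodesic distance on Bernoulli manifold:
d(p1,p2) = 2*arccos(sqrt(p1*p2) + sqrt((1-p1)*(1-p2))).
sqrt(p1*p2) = sqrt(0.95*0.25) = 0.48734.
sqrt((1-p1)*(1-p2)) = sqrt(0.05*0.75) = 0.193649.
arg = 0.48734 + 0.193649 = 0.680989.
d = 2*arccos(0.680989) = 1.6434

1.6434


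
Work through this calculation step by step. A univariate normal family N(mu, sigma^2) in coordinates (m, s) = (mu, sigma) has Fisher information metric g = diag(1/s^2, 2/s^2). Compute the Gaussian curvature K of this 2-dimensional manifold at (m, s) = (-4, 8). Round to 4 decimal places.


The metric has the form g = (A dm^2 + B ds^2)/s^2 with A = 1, B = 2.
Substitute u = sqrt(A/B)*m: g = B*(du^2 + ds^2)/s^2, i.e. B times the
Poincare upper half-plane metric, which has constant Gaussian curvature -1.
Scaling a 2D metric by a constant c divides the Gaussian curvature by c,
so K = -1/B = -1/(2) = -0.5000 everywhere (the point (m, s) = (-4, 8) is irrelevant:
the curvature is constant).
The requested Gaussian curvature is K = -0.5000.

-0.5000


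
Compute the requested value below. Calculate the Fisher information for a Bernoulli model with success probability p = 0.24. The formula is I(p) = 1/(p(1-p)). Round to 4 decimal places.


For Bernoulli(p), Fisher information is I(p) = 1/(p*(1-p)).
p = 0.24, 1-p = 0.76.
p*(1-p) = 0.1824.
I(p) = 1/0.1824 = 5.4825

5.4825


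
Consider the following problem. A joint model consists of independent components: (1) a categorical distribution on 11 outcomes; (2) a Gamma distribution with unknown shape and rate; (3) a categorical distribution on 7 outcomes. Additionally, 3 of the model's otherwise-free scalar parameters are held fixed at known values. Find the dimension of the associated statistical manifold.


The dimension of a statistical manifold equals the number of free
(independent) real parameters of the model. For a product of independent
blocks the parameter counts add.
- categorical on 11 outcomes (probabilities sum to 1): 11-1 = 10.
- Gamma (shape, rate): 2.
- categorical on 7 outcomes (probabilities sum to 1): 7-1 = 6.
Total = 10 + 2 + 6 = 18.
3 parameter(s) fixed at known values: 18 - 3 = 15.
Dimension = 15

15


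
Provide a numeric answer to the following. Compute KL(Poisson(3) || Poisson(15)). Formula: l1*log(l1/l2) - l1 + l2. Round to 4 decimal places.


KL divergence for Poisson:
KL = l1*log(l1/l2) - l1 + l2.
l1 = 3, l2 = 15.
log(3/15) = -1.609438.
l1*log(l1/l2) = 3 * -1.609438 = -4.828314.
KL = -4.828314 - 3 + 15 = 7.1717

7.1717


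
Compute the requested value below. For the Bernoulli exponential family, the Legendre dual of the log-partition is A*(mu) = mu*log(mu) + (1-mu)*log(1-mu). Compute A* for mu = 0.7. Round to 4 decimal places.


Legendre transform for Bernoulli:
A*(mu) = mu*log(mu) + (1-mu)*log(1-mu).
mu = 0.7, 1-mu = 0.3.
mu*log(mu) = 0.7*log(0.7) = -0.249672.
(1-mu)*log(1-mu) = 0.3*log(0.3) = -0.361192.
A* = -0.249672 + -0.361192 = -0.6109

-0.6109
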